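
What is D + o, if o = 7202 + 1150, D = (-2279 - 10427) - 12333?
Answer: -16687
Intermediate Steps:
D = -25039 (D = -12706 - 12333 = -25039)
o = 8352
D + o = -25039 + 8352 = -16687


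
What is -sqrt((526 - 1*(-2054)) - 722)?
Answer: -sqrt(1858) ≈ -43.104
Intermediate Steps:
-sqrt((526 - 1*(-2054)) - 722) = -sqrt((526 + 2054) - 722) = -sqrt(2580 - 722) = -sqrt(1858)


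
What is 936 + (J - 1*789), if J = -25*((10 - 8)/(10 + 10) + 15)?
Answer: -461/2 ≈ -230.50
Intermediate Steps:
J = -755/2 (J = -25*(2/20 + 15) = -25*(2*(1/20) + 15) = -25*(⅒ + 15) = -25*151/10 = -755/2 ≈ -377.50)
936 + (J - 1*789) = 936 + (-755/2 - 1*789) = 936 + (-755/2 - 789) = 936 - 2333/2 = -461/2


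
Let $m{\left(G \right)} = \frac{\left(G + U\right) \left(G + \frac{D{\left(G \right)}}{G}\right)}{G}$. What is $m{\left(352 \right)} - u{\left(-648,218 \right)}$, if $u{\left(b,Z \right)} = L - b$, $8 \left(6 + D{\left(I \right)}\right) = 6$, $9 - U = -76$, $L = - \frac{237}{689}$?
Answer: $- \frac{71941020425}{341479424} \approx -210.67$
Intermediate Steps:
$L = - \frac{237}{689}$ ($L = \left(-237\right) \frac{1}{689} = - \frac{237}{689} \approx -0.34398$)
$U = 85$ ($U = 9 - -76 = 9 + 76 = 85$)
$D{\left(I \right)} = - \frac{21}{4}$ ($D{\left(I \right)} = -6 + \frac{1}{8} \cdot 6 = -6 + \frac{3}{4} = - \frac{21}{4}$)
$u{\left(b,Z \right)} = - \frac{237}{689} - b$
$m{\left(G \right)} = \frac{\left(85 + G\right) \left(G - \frac{21}{4 G}\right)}{G}$ ($m{\left(G \right)} = \frac{\left(G + 85\right) \left(G - \frac{21}{4 G}\right)}{G} = \frac{\left(85 + G\right) \left(G - \frac{21}{4 G}\right)}{G}$)
$m{\left(352 \right)} - u{\left(-648,218 \right)} = \left(85 + 352 - \frac{1785}{4 \cdot 123904} - \frac{21}{4 \cdot 352}\right) - \left(- \frac{237}{689} - -648\right) = \left(85 + 352 - \frac{1785}{495616} - \frac{21}{1408}\right) - \left(- \frac{237}{689} + 648\right) = \left(85 + 352 - \frac{1785}{495616} - \frac{21}{1408}\right) - \frac{446235}{689} = \frac{216575015}{495616} - \frac{446235}{689} = - \frac{71941020425}{341479424}$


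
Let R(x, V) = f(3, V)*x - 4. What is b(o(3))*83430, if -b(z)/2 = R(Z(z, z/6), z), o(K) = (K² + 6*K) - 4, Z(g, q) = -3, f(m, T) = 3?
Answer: 2169180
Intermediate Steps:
o(K) = -4 + K² + 6*K
R(x, V) = -4 + 3*x (R(x, V) = 3*x - 4 = -4 + 3*x)
b(z) = 26 (b(z) = -2*(-4 + 3*(-3)) = -2*(-4 - 9) = -2*(-13) = 26)
b(o(3))*83430 = 26*83430 = 2169180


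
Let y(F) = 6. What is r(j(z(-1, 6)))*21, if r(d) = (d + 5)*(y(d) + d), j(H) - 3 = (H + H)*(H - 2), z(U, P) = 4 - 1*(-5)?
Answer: 379890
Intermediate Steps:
z(U, P) = 9 (z(U, P) = 4 + 5 = 9)
j(H) = 3 + 2*H*(-2 + H) (j(H) = 3 + (H + H)*(H - 2) = 3 + (2*H)*(-2 + H) = 3 + 2*H*(-2 + H))
r(d) = (5 + d)*(6 + d) (r(d) = (d + 5)*(6 + d) = (5 + d)*(6 + d))
r(j(z(-1, 6)))*21 = (30 + (3 - 4*9 + 2*9²)² + 11*(3 - 4*9 + 2*9²))*21 = (30 + (3 - 36 + 2*81)² + 11*(3 - 36 + 2*81))*21 = (30 + (3 - 36 + 162)² + 11*(3 - 36 + 162))*21 = (30 + 129² + 11*129)*21 = (30 + 16641 + 1419)*21 = 18090*21 = 379890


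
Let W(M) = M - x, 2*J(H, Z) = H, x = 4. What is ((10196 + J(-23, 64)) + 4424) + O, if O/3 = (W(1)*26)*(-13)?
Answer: 35301/2 ≈ 17651.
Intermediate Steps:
J(H, Z) = H/2
W(M) = -4 + M (W(M) = M - 1*4 = M - 4 = -4 + M)
O = 3042 (O = 3*(((-4 + 1)*26)*(-13)) = 3*(-3*26*(-13)) = 3*(-78*(-13)) = 3*1014 = 3042)
((10196 + J(-23, 64)) + 4424) + O = ((10196 + (1/2)*(-23)) + 4424) + 3042 = ((10196 - 23/2) + 4424) + 3042 = (20369/2 + 4424) + 3042 = 29217/2 + 3042 = 35301/2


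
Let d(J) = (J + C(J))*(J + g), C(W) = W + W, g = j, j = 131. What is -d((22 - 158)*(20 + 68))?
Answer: -424995648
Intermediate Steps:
g = 131
C(W) = 2*W
d(J) = 3*J*(131 + J) (d(J) = (J + 2*J)*(J + 131) = (3*J)*(131 + J) = 3*J*(131 + J))
-d((22 - 158)*(20 + 68)) = -3*(22 - 158)*(20 + 68)*(131 + (22 - 158)*(20 + 68)) = -3*(-136*88)*(131 - 136*88) = -3*(-11968)*(131 - 11968) = -3*(-11968)*(-11837) = -1*424995648 = -424995648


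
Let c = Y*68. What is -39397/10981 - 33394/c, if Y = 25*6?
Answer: -384274457/56003100 ≈ -6.8617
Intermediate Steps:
Y = 150
c = 10200 (c = 150*68 = 10200)
-39397/10981 - 33394/c = -39397/10981 - 33394/10200 = -39397*1/10981 - 33394*1/10200 = -39397/10981 - 16697/5100 = -384274457/56003100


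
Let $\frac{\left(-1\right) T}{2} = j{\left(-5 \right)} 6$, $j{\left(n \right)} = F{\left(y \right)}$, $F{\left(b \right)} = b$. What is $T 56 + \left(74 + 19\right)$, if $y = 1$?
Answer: $-579$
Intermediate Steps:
$j{\left(n \right)} = 1$
$T = -12$ ($T = - 2 \cdot 1 \cdot 6 = \left(-2\right) 6 = -12$)
$T 56 + \left(74 + 19\right) = \left(-12\right) 56 + \left(74 + 19\right) = -672 + 93 = -579$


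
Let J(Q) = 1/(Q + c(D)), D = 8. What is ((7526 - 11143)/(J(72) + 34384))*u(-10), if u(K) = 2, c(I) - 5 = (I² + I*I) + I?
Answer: -1540842/7323793 ≈ -0.21039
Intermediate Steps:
c(I) = 5 + I + 2*I² (c(I) = 5 + ((I² + I*I) + I) = 5 + ((I² + I²) + I) = 5 + (2*I² + I) = 5 + (I + 2*I²) = 5 + I + 2*I²)
J(Q) = 1/(141 + Q) (J(Q) = 1/(Q + (5 + 8 + 2*8²)) = 1/(Q + (5 + 8 + 2*64)) = 1/(Q + (5 + 8 + 128)) = 1/(Q + 141) = 1/(141 + Q))
((7526 - 11143)/(J(72) + 34384))*u(-10) = ((7526 - 11143)/(1/(141 + 72) + 34384))*2 = -3617/(1/213 + 34384)*2 = -3617/7323793/213*2 = -3617*213/7323793*2 = -770421/7323793*2 = -1540842/7323793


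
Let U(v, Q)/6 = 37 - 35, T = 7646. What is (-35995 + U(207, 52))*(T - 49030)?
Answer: 1489120472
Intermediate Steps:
U(v, Q) = 12 (U(v, Q) = 6*(37 - 35) = 6*2 = 12)
(-35995 + U(207, 52))*(T - 49030) = (-35995 + 12)*(7646 - 49030) = -35983*(-41384) = 1489120472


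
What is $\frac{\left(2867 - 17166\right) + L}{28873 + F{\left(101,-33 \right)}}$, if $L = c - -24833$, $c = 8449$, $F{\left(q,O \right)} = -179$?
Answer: $\frac{18983}{28694} \approx 0.66157$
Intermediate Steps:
$L = 33282$ ($L = 8449 - -24833 = 8449 + 24833 = 33282$)
$\frac{\left(2867 - 17166\right) + L}{28873 + F{\left(101,-33 \right)}} = \frac{\left(2867 - 17166\right) + 33282}{28873 - 179} = \frac{-14299 + 33282}{28694} = 18983 \cdot \frac{1}{28694} = \frac{18983}{28694}$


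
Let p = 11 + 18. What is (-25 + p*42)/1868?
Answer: 1193/1868 ≈ 0.63865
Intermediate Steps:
p = 29
(-25 + p*42)/1868 = (-25 + 29*42)/1868 = (-25 + 1218)*(1/1868) = 1193*(1/1868) = 1193/1868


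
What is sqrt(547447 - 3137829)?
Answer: I*sqrt(2590382) ≈ 1609.5*I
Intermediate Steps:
sqrt(547447 - 3137829) = sqrt(-2590382) = I*sqrt(2590382)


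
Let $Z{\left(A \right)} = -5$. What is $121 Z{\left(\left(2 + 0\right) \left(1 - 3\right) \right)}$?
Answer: $-605$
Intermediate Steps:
$121 Z{\left(\left(2 + 0\right) \left(1 - 3\right) \right)} = 121 \left(-5\right) = -605$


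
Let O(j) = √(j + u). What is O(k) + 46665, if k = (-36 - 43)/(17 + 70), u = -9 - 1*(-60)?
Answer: 46665 + √379146/87 ≈ 46672.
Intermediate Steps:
u = 51 (u = -9 + 60 = 51)
k = -79/87 ≈ -0.90805
O(j) = √(51 + j) (O(j) = √(j + 51) = √(51 + j))
O(k) + 46665 = √(51 - 79/87) + 46665 = √(4358/87) + 46665 = √379146/87 + 46665 = 46665 + √379146/87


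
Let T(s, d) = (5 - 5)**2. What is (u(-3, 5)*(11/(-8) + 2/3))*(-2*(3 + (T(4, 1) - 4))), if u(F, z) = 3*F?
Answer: 51/4 ≈ 12.750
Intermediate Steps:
T(s, d) = 0 (T(s, d) = 0**2 = 0)
(u(-3, 5)*(11/(-8) + 2/3))*(-2*(3 + (T(4, 1) - 4))) = ((3*(-3))*(11/(-8) + 2/3))*(-2*(3 + (0 - 4))) = (-9*(11*(-1/8) + 2*(1/3)))*(-2*(3 - 4)) = (-9*(-11/8 + 2/3))*(-2*(-1)) = -9*(-17/24)*2 = (51/8)*2 = 51/4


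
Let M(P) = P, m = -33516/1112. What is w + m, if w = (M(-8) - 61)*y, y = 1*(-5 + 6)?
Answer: -27561/278 ≈ -99.140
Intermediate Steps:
m = -8379/278 (m = -33516*1/1112 = -8379/278 ≈ -30.140)
y = 1 (y = 1*1 = 1)
w = -69 (w = (-8 - 61)*1 = -69*1 = -69)
w + m = -69 - 8379/278 = -27561/278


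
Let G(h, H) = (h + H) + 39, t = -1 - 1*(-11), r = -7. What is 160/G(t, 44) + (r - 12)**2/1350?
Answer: 83191/41850 ≈ 1.9878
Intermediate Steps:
t = 10 (t = -1 + 11 = 10)
G(h, H) = 39 + H + h (G(h, H) = (H + h) + 39 = 39 + H + h)
160/G(t, 44) + (r - 12)**2/1350 = 160/(39 + 44 + 10) + (-7 - 12)**2/1350 = 160/93 + (-19)**2*(1/1350) = 160*(1/93) + 361*(1/1350) = 160/93 + 361/1350 = 83191/41850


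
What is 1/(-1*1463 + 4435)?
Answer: 1/2972 ≈ 0.00033647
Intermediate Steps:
1/(-1*1463 + 4435) = 1/(-1463 + 4435) = 1/2972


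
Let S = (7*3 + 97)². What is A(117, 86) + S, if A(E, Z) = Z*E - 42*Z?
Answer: 20374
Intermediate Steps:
S = 13924 (S = (21 + 97)² = 118² = 13924)
A(E, Z) = -42*Z + E*Z (A(E, Z) = E*Z - 42*Z = -42*Z + E*Z)
A(117, 86) + S = 86*(-42 + 117) + 13924 = 86*75 + 13924 = 6450 + 13924 = 20374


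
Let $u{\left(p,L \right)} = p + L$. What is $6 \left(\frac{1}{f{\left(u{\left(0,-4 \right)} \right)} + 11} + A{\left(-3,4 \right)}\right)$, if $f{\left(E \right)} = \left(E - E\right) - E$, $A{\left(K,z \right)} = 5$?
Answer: $\frac{152}{5} \approx 30.4$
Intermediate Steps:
$u{\left(p,L \right)} = L + p$
$f{\left(E \right)} = - E$ ($f{\left(E \right)} = 0 - E = - E$)
$6 \left(\frac{1}{f{\left(u{\left(0,-4 \right)} \right)} + 11} + A{\left(-3,4 \right)}\right) = 6 \left(\frac{1}{- (-4 + 0) + 11} + 5\right) = 6 \left(\frac{1}{\left(-1\right) \left(-4\right) + 11} + 5\right) = 6 \left(\frac{1}{4 + 11} + 5\right) = 6 \left(\frac{1}{15} + 5\right) = 6 \cdot \frac{76}{15} = \frac{152}{5}$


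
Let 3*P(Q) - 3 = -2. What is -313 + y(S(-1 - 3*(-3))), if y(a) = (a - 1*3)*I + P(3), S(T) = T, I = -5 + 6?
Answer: -923/3 ≈ -307.67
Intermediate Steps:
I = 1
P(Q) = ⅓ (P(Q) = 1 + (⅓)*(-2) = 1 - ⅔ = ⅓)
y(a) = -8/3 + a (y(a) = (a - 1*3)*1 + ⅓ = (a - 3)*1 + ⅓ = (-3 + a)*1 + ⅓ = (-3 + a) + ⅓ = -8/3 + a)
-313 + y(S(-1 - 3*(-3))) = -313 + (-8/3 + (-1 - 3*(-3))) = -313 + (-8/3 + (-1 + 9)) = -313 + (-8/3 + 8) = -313 + 16/3 = -923/3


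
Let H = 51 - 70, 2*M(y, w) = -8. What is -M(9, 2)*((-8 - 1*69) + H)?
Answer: -384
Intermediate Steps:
M(y, w) = -4 (M(y, w) = (½)*(-8) = -4)
H = -19
-M(9, 2)*((-8 - 1*69) + H) = -(-4)*((-8 - 1*69) - 19) = -(-4)*((-8 - 69) - 19) = -(-4)*(-77 - 19) = -(-4)*(-96) = -1*384 = -384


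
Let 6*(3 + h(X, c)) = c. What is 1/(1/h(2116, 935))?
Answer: 917/6 ≈ 152.83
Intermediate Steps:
h(X, c) = -3 + c/6
1/(1/h(2116, 935)) = 1/(1/(-3 + (1/6)*935)) = 1/(1/(-3 + 935/6)) = 1/(1/(917/6)) = 1/(6/917) = 917/6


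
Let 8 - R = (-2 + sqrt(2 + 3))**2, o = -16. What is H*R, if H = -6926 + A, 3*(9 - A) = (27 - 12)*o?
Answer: 6837 - 27348*sqrt(5) ≈ -54315.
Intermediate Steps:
A = 89 (A = 9 - (27 - 12)*(-16)/3 = 9 - 5*(-16) = 9 - 1/3*(-240) = 9 + 80 = 89)
R = 8 - (-2 + sqrt(5))**2 (R = 8 - (-2 + sqrt(2 + 3))**2 = 8 - (-2 + sqrt(5))**2 ≈ 7.9443)
H = -6837 (H = -6926 + 89 = -6837)
H*R = -6837*(-1 + 4*sqrt(5)) = 6837 - 27348*sqrt(5)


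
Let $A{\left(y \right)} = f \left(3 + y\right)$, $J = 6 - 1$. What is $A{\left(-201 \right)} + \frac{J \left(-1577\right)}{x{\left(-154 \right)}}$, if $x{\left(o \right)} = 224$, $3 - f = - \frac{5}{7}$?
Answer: $- \frac{172621}{224} \approx -770.63$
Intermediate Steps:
$J = 5$ ($J = 6 - 1 = 5$)
$f = \frac{26}{7}$ ($f = 3 - - \frac{5}{7} = 3 + \frac{5}{7} = \frac{26}{7} \approx 3.7143$)
$A{\left(y \right)} = \frac{78}{7} + \frac{26 y}{7}$ ($A{\left(y \right)} = \frac{26 \left(3 + y\right)}{7} = \frac{78}{7} + \frac{26 y}{7}$)
$A{\left(-201 \right)} + \frac{J \left(-1577\right)}{x{\left(-154 \right)}} = \left(\frac{78}{7} + \frac{26}{7} \left(-201\right)\right) + \frac{5 \left(-1577\right)}{224} = \left(\frac{78}{7} - \frac{5226}{7}\right) - \frac{7885}{224} = - \frac{5148}{7} - \frac{7885}{224} = - \frac{172621}{224}$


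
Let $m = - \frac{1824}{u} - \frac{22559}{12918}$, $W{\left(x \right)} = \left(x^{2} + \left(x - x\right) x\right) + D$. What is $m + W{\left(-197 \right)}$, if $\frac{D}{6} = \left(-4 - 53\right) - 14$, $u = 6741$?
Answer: $\frac{123786116389}{3225194} \approx 38381.0$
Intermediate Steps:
$D = -426$ ($D = 6 \left(\left(-4 - 53\right) - 14\right) = 6 \left(-57 - 14\right) = 6 \left(-71\right) = -426$)
$W{\left(x \right)} = -426 + x^{2}$ ($W{\left(x \right)} = \left(x^{2} + \left(x - x\right) x\right) - 426 = \left(x^{2} + 0 x\right) - 426 = \left(x^{2} + 0\right) - 426 = x^{2} - 426 = -426 + x^{2}$)
$m = - \frac{6504913}{3225194}$ ($m = - \frac{1824}{6741} - \frac{22559}{12918} = \left(-1824\right) \frac{1}{6741} - \frac{22559}{12918} = - \frac{608}{2247} - \frac{22559}{12918} = - \frac{6504913}{3225194} \approx -2.0169$)
$m + W{\left(-197 \right)} = - \frac{6504913}{3225194} - \left(426 - \left(-197\right)^{2}\right) = - \frac{6504913}{3225194} + \left(-426 + 38809\right) = - \frac{6504913}{3225194} + 38383 = \frac{123786116389}{3225194}$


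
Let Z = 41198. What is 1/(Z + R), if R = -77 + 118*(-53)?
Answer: 1/34867 ≈ 2.8680e-5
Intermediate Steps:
R = -6331 (R = -77 - 6254 = -6331)
1/(Z + R) = 1/(41198 - 6331) = 1/34867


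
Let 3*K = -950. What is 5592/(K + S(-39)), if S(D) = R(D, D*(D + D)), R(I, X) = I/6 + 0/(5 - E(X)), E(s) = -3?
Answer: -33552/1939 ≈ -17.304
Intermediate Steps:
K = -950/3 (K = (⅓)*(-950) = -950/3 ≈ -316.67)
R(I, X) = I/6 (R(I, X) = I/6 + 0/(5 - 1*(-3)) = I*(⅙) + 0/(5 + 3) = I/6 + 0/8 = I/6 + 0*(⅛) = I/6 + 0 = I/6)
S(D) = D/6
5592/(K + S(-39)) = 5592/(-950/3 + (⅙)*(-39)) = 5592/(-950/3 - 13/2) = 5592/(-1939/6) = 5592*(-6/1939) = -33552/1939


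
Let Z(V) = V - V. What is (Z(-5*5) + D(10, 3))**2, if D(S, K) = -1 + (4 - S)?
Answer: 49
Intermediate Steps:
D(S, K) = 3 - S
Z(V) = 0
(Z(-5*5) + D(10, 3))**2 = (0 + (3 - 1*10))**2 = (0 + (3 - 10))**2 = (0 - 7)**2 = (-7)**2 = 49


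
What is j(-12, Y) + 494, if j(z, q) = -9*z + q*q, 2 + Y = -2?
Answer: 618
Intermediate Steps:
Y = -4 (Y = -2 - 2 = -4)
j(z, q) = q² - 9*z (j(z, q) = -9*z + q² = q² - 9*z)
j(-12, Y) + 494 = ((-4)² - 9*(-12)) + 494 = (16 + 108) + 494 = 124 + 494 = 618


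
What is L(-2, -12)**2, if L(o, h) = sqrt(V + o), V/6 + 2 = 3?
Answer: 4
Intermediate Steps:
V = 6 (V = -12 + 6*3 = -12 + 18 = 6)
L(o, h) = sqrt(6 + o)
L(-2, -12)**2 = (sqrt(6 - 2))**2 = (sqrt(4))**2 = 2**2 = 4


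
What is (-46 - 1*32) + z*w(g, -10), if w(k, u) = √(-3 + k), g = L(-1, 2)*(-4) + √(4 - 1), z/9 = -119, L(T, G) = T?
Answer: -78 - 1071*√(1 + √3) ≈ -1848.2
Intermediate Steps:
z = -1071 (z = 9*(-119) = -1071)
g = 4 + √3 (g = -1*(-4) + √(4 - 1) = 4 + √3 ≈ 5.7320)
(-46 - 1*32) + z*w(g, -10) = (-46 - 1*32) - 1071*√(-3 + (4 + √3)) = (-46 - 32) - 1071*√(1 + √3) = -78 - 1071*√(1 + √3)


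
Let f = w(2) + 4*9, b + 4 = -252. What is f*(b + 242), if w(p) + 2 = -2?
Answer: -448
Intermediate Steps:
b = -256 (b = -4 - 252 = -256)
w(p) = -4 (w(p) = -2 - 2 = -4)
f = 32 (f = -4 + 4*9 = -4 + 36 = 32)
f*(b + 242) = 32*(-256 + 242) = 32*(-14) = -448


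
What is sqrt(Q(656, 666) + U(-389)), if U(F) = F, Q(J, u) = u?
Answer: sqrt(277) ≈ 16.643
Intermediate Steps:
sqrt(Q(656, 666) + U(-389)) = sqrt(666 - 389) = sqrt(277)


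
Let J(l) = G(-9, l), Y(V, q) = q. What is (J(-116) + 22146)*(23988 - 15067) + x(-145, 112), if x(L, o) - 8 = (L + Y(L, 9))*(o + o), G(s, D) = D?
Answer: 196499174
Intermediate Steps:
J(l) = l
x(L, o) = 8 + 2*o*(9 + L) (x(L, o) = 8 + (L + 9)*(o + o) = 8 + (9 + L)*(2*o) = 8 + 2*o*(9 + L))
(J(-116) + 22146)*(23988 - 15067) + x(-145, 112) = (-116 + 22146)*(23988 - 15067) + (8 + 18*112 + 2*(-145)*112) = 22030*8921 + (8 + 2016 - 32480) = 196529630 - 30456 = 196499174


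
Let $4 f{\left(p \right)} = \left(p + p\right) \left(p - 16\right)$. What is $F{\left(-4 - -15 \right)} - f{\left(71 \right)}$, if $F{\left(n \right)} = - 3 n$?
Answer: $- \frac{3971}{2} \approx -1985.5$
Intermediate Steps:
$f{\left(p \right)} = \frac{p \left(-16 + p\right)}{2}$ ($f{\left(p \right)} = \frac{\left(p + p\right) \left(p - 16\right)}{4} = \frac{2 p \left(-16 + p\right)}{4} = \frac{p \left(-16 + p\right)}{2}$)
$F{\left(-4 - -15 \right)} - f{\left(71 \right)} = - 3 \left(-4 - -15\right) - \frac{1}{2} \cdot 71 \left(-16 + 71\right) = - 3 \left(-4 + 15\right) - \frac{1}{2} \cdot 71 \cdot 55 = \left(-3\right) 11 - \frac{3905}{2} = -33 - \frac{3905}{2} = - \frac{3971}{2}$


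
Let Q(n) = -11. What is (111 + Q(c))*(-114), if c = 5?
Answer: -11400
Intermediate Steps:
(111 + Q(c))*(-114) = (111 - 11)*(-114) = 100*(-114) = -11400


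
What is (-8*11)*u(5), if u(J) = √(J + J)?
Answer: -88*√10 ≈ -278.28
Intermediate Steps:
u(J) = √2*√J (u(J) = √(2*J) = √2*√J)
(-8*11)*u(5) = (-8*11)*(√2*√5) = -88*√10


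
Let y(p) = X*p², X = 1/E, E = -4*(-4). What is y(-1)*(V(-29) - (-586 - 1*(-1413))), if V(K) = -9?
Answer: -209/4 ≈ -52.250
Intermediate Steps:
E = 16
X = 1/16 ≈ 0.062500
y(p) = p²/16
y(-1)*(V(-29) - (-586 - 1*(-1413))) = ((1/16)*(-1)²)*(-9 - (-586 - 1*(-1413))) = ((1/16)*1)*(-9 - (-586 + 1413)) = (-9 - 1*827)/16 = (-9 - 827)/16 = (1/16)*(-836) = -209/4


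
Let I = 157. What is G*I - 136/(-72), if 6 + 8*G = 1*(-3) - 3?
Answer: -4205/18 ≈ -233.61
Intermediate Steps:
G = -3/2 (G = -¾ + (1*(-3) - 3)/8 = -¾ + (-3 - 3)/8 = -¾ + (⅛)*(-6) = -¾ - ¾ = -3/2 ≈ -1.5000)
G*I - 136/(-72) = -3/2*157 - 136/(-72) = -471/2 - 136*(-1/72) = -471/2 + 17/9 = -4205/18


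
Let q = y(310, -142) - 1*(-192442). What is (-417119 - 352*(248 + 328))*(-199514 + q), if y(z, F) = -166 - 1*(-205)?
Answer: 4359552743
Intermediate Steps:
y(z, F) = 39 (y(z, F) = -166 + 205 = 39)
q = 192481 (q = 39 - 1*(-192442) = 39 + 192442 = 192481)
(-417119 - 352*(248 + 328))*(-199514 + q) = (-417119 - 352*(248 + 328))*(-199514 + 192481) = (-417119 - 352*576)*(-7033) = (-417119 - 202752)*(-7033) = -619871*(-7033) = 4359552743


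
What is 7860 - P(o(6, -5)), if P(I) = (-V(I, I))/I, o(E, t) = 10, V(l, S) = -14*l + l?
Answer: 7847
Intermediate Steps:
V(l, S) = -13*l
P(I) = 13 (P(I) = (-(-13)*I)/I = (13*I)/I = 13)
7860 - P(o(6, -5)) = 7860 - 1*13 = 7860 - 13 = 7847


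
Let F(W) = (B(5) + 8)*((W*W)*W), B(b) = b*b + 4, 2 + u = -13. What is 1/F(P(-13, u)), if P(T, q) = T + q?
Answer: -1/812224 ≈ -1.2312e-6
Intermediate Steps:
u = -15 (u = -2 - 13 = -15)
B(b) = 4 + b² (B(b) = b² + 4 = 4 + b²)
F(W) = 37*W³ (F(W) = ((4 + 5²) + 8)*((W*W)*W) = ((4 + 25) + 8)*(W²*W) = (29 + 8)*W³ = 37*W³)
1/F(P(-13, u)) = 1/(37*(-13 - 15)³) = 1/(37*(-28)³) = 1/(37*(-21952)) = 1/(-812224) = -1/812224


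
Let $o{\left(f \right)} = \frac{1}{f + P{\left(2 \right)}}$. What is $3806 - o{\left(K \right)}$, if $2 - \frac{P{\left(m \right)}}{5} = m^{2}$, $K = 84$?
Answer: $\frac{281643}{74} \approx 3806.0$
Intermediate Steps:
$P{\left(m \right)} = 10 - 5 m^{2}$
$o{\left(f \right)} = \frac{1}{-10 + f}$ ($o{\left(f \right)} = \frac{1}{f + \left(10 - 5 \cdot 2^{2}\right)} = \frac{1}{f + \left(10 - 20\right)} = \frac{1}{f - 10} = \frac{1}{-10 + f}$)
$3806 - o{\left(K \right)} = 3806 - \frac{1}{-10 + 84} = 3806 - \frac{1}{74} = \frac{281643}{74}$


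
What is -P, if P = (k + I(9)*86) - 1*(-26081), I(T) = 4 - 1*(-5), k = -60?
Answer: -26795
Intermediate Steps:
I(T) = 9 (I(T) = 4 + 5 = 9)
P = 26795 (P = (-60 + 9*86) - 1*(-26081) = (-60 + 774) + 26081 = 714 + 26081 = 26795)
-P = -1*26795 = -26795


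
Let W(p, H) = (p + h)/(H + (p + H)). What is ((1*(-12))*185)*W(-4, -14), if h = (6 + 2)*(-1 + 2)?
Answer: 555/2 ≈ 277.50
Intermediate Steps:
h = 8 (h = 8*1 = 8)
W(p, H) = (8 + p)/(p + 2*H) (W(p, H) = (p + 8)/(H + (p + H)) = (8 + p)/(H + (H + p)) = (8 + p)/(p + 2*H))
((1*(-12))*185)*W(-4, -14) = ((1*(-12))*185)*((8 - 4)/(-4 + 2*(-14))) = (-12*185)*(4/(-4 - 28)) = -2220*4/(-32) = -(-555)*4/8 = -2220*(-⅛) = 555/2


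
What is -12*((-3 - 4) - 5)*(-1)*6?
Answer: -864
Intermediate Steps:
-12*((-3 - 4) - 5)*(-1)*6 = -12*(-7 - 5)*(-1)*6 = -(-144)*(-1)*6 = -12*12*6 = -144*6 = -864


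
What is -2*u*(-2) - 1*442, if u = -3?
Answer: -454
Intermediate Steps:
-2*u*(-2) - 1*442 = -2*(-3)*(-2) - 1*442 = 6*(-2) - 442 = -12 - 442 = -454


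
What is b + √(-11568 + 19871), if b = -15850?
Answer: -15850 + 19*√23 ≈ -15759.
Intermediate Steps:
b + √(-11568 + 19871) = -15850 + √(-11568 + 19871) = -15850 + √8303 = -15850 + 19*√23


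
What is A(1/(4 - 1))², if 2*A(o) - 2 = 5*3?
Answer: 289/4 ≈ 72.250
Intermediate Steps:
A(o) = 17/2 (A(o) = 1 + (5*3)/2 = 1 + (½)*15 = 1 + 15/2 = 17/2)
A(1/(4 - 1))² = (17/2)² = 289/4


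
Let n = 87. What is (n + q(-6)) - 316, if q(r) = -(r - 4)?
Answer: -219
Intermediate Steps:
q(r) = 4 - r (q(r) = -(-4 + r) = 4 - r)
(n + q(-6)) - 316 = (87 + (4 - 1*(-6))) - 316 = (87 + (4 + 6)) - 316 = (87 + 10) - 316 = 97 - 316 = -219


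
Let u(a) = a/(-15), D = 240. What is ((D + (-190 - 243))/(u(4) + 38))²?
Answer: 8381025/320356 ≈ 26.162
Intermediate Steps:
u(a) = -a/15 (u(a) = a*(-1/15) = -a/15)
((D + (-190 - 243))/(u(4) + 38))² = ((240 + (-190 - 243))/(-1/15*4 + 38))² = ((240 - 433)/(-4/15 + 38))² = (-193/566/15)² = (-193*15/566)² = (-2895/566)² = 8381025/320356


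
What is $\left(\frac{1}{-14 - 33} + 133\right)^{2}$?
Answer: $\frac{39062500}{2209} \approx 17683.0$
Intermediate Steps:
$\left(\frac{1}{-14 - 33} + 133\right)^{2} = \left(\frac{1}{-47} + 133\right)^{2} = \left(- \frac{1}{47} + 133\right)^{2} = \left(\frac{6250}{47}\right)^{2} = \frac{39062500}{2209}$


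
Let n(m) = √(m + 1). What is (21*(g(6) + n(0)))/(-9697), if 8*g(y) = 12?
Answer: -105/19394 ≈ -0.0054140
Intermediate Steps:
n(m) = √(1 + m)
g(y) = 3/2 (g(y) = (⅛)*12 = 3/2)
(21*(g(6) + n(0)))/(-9697) = (21*(3/2 + √(1 + 0)))/(-9697) = (21*(3/2 + √1))*(-1/9697) = (21*(3/2 + 1))*(-1/9697) = (21*(5/2))*(-1/9697) = (105/2)*(-1/9697) = -105/19394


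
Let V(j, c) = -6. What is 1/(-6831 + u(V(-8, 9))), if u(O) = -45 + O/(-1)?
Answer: -1/6870 ≈ -0.00014556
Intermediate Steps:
u(O) = -45 - O (u(O) = -45 + O*(-1) = -45 - O)
1/(-6831 + u(V(-8, 9))) = 1/(-6831 + (-45 - 1*(-6))) = 1/(-6831 + (-45 + 6)) = 1/(-6831 - 39) = 1/(-6870) = -1/6870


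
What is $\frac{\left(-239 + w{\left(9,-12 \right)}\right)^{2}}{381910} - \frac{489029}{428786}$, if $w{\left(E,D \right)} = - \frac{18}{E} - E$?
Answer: $- \frac{15996594039}{16375766126} \approx -0.97685$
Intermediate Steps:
$w{\left(E,D \right)} = - E - \frac{18}{E}$
$\frac{\left(-239 + w{\left(9,-12 \right)}\right)^{2}}{381910} - \frac{489029}{428786} = \frac{\left(-239 - \left(9 + \frac{18}{9}\right)\right)^{2}}{381910} - \frac{489029}{428786} = \left(-239 - 11\right)^{2} \cdot \frac{1}{381910} - \frac{489029}{428786} = \left(-250\right)^{2} \cdot \frac{1}{381910} - \frac{489029}{428786} = 62500 \cdot \frac{1}{381910} - \frac{489029}{428786} = \frac{6250}{38191} - \frac{489029}{428786} = - \frac{15996594039}{16375766126}$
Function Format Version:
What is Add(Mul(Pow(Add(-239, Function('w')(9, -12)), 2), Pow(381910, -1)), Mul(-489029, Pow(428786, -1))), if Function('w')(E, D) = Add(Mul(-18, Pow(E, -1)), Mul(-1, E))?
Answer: Rational(-15996594039, 16375766126) ≈ -0.97685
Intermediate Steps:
Function('w')(E, D) = Add(Mul(-1, E), Mul(-18, Pow(E, -1)))
Add(Mul(Pow(Add(-239, Function('w')(9, -12)), 2), Pow(381910, -1)), Mul(-489029, Pow(428786, -1))) = Add(Mul(Pow(Add(-239, Add(Mul(-1, 9), Mul(-18, Pow(9, -1)))), 2), Pow(381910, -1)), Mul(-489029, Pow(428786, -1))) = Add(Mul(Pow(Add(-239, Add(-9, Mul(-18, Rational(1, 9)))), 2), Rational(1, 381910)), Mul(-489029, Rational(1, 428786))) = Add(Mul(Pow(Add(-239, Add(-9, -2)), 2), Rational(1, 381910)), Rational(-489029, 428786)) = Add(Mul(Pow(Add(-239, -11), 2), Rational(1, 381910)), Rational(-489029, 428786)) = Add(Mul(Pow(-250, 2), Rational(1, 381910)), Rational(-489029, 428786)) = Add(Mul(62500, Rational(1, 381910)), Rational(-489029, 428786)) = Add(Rational(6250, 38191), Rational(-489029, 428786)) = Rational(-15996594039, 16375766126)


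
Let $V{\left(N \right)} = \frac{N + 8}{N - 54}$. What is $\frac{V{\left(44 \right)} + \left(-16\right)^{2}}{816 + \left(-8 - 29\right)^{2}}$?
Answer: $\frac{66}{575} \approx 0.11478$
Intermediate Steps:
$V{\left(N \right)} = \frac{8 + N}{-54 + N}$
$\frac{V{\left(44 \right)} + \left(-16\right)^{2}}{816 + \left(-8 - 29\right)^{2}} = \frac{\frac{8 + 44}{-54 + 44} + \left(-16\right)^{2}}{816 + \left(-8 - 29\right)^{2}} = \frac{\frac{1}{-10} \cdot 52 + 256}{816 + \left(-37\right)^{2}} = \frac{\left(- \frac{1}{10}\right) 52 + 256}{816 + 1369} = \frac{- \frac{26}{5} + 256}{2185} = \frac{1254}{5} \cdot \frac{1}{2185} = \frac{66}{575}$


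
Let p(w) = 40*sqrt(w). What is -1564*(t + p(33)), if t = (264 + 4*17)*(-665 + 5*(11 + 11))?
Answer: 288182640 - 62560*sqrt(33) ≈ 2.8782e+8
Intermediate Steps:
t = -184260 (t = (264 + 68)*(-665 + 5*22) = 332*(-665 + 110) = 332*(-555) = -184260)
-1564*(t + p(33)) = -1564*(-184260 + 40*sqrt(33)) = 288182640 - 62560*sqrt(33)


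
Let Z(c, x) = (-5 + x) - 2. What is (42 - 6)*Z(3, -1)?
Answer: -288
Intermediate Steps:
Z(c, x) = -7 + x
(42 - 6)*Z(3, -1) = (42 - 6)*(-7 - 1) = 36*(-8) = -288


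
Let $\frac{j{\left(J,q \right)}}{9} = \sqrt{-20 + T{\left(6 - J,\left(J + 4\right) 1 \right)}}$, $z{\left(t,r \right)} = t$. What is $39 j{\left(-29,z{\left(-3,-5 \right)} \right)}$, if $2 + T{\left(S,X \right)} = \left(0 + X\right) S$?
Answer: $351 i \sqrt{897} \approx 10512.0 i$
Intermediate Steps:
$T{\left(S,X \right)} = -2 + S X$ ($T{\left(S,X \right)} = -2 + \left(0 + X\right) S = -2 + X S = -2 + S X$)
$j{\left(J,q \right)} = 9 \sqrt{-22 + \left(4 + J\right) \left(6 - J\right)}$ ($j{\left(J,q \right)} = 9 \sqrt{-20 + \left(-2 + \left(6 - J\right) \left(J + 4\right) 1\right)} = 9 \sqrt{-20 + \left(-2 + \left(6 - J\right) \left(4 + J\right) 1\right)} = 9 \sqrt{-20 + \left(-2 + \left(6 - J\right) \left(4 + J\right)\right)} = 9 \sqrt{-20 + \left(-2 + \left(4 + J\right) \left(6 - J\right)\right)} = 9 \sqrt{-22 + \left(4 + J\right) \left(6 - J\right)}$)
$39 j{\left(-29,z{\left(-3,-5 \right)} \right)} = 39 \cdot 9 \sqrt{2 - \left(-29\right)^{2} + 2 \left(-29\right)} = 39 \cdot 9 \sqrt{2 - 841 - 58} = 39 \cdot 9 \sqrt{-897} = 39 \cdot 9 i \sqrt{897} = 351 i \sqrt{897}$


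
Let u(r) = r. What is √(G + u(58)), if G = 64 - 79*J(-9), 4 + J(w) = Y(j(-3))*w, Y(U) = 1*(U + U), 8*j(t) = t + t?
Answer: I*√2514/2 ≈ 25.07*I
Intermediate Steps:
j(t) = t/4 (j(t) = (t + t)/8 = (2*t)/8 = t/4)
Y(U) = 2*U (Y(U) = 1*(2*U) = 2*U)
J(w) = -4 - 3*w/2 (J(w) = -4 + (2*((¼)*(-3)))*w = -4 + (2*(-¾))*w = -4 - 3*w/2)
G = -1373/2 (G = 64 - 79*(-4 - 3/2*(-9)) = 64 - 79*(-4 + 27/2) = 64 - 79*19/2 = 64 - 1501/2 = -1373/2 ≈ -686.50)
√(G + u(58)) = √(-1373/2 + 58) = √(-1257/2) = I*√2514/2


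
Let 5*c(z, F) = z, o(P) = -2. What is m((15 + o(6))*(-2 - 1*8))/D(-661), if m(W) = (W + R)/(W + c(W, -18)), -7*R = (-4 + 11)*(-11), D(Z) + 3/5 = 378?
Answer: 35/17316 ≈ 0.0020213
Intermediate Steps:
D(Z) = 1887/5 (D(Z) = -⅗ + 378 = 1887/5)
c(z, F) = z/5
R = 11 (R = -(-4 + 11)*(-11)/7 = -(-11) = -⅐*(-77) = 11)
m(W) = 5*(11 + W)/(6*W) (m(W) = (W + 11)/(W + W/5) = (11 + W)/((6*W/5)) = (11 + W)*(5/(6*W)) = 5*(11 + W)/(6*W))
m((15 + o(6))*(-2 - 1*8))/D(-661) = (5*(11 + (15 - 2)*(-2 - 1*8))/(6*(((15 - 2)*(-2 - 1*8)))))/(1887/5) = (5*(11 + 13*(-2 - 8))/(6*((13*(-2 - 8)))))*(5/1887) = (5*(11 + 13*(-10))/(6*((13*(-10)))))*(5/1887) = ((⅚)*(11 - 130)/(-130))*(5/1887) = ((⅚)*(-1/130)*(-119))*(5/1887) = (119/156)*(5/1887) = 35/17316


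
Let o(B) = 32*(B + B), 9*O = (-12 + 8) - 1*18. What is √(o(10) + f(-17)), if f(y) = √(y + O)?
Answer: √(5760 + 15*I*√7)/3 ≈ 25.298 + 0.087152*I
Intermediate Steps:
O = -22/9 (O = ((-12 + 8) - 1*18)/9 = (-4 - 18)/9 = (⅑)*(-22) = -22/9 ≈ -2.4444)
f(y) = √(-22/9 + y) (f(y) = √(y - 22/9) = √(-22/9 + y))
o(B) = 64*B (o(B) = 32*(2*B) = 64*B)
√(o(10) + f(-17)) = √(64*10 + √(-22 + 9*(-17))/3) = √(640 + √(-22 - 153)/3) = √(640 + √(-175)/3) = √(640 + (5*I*√7)/3) = √(640 + 5*I*√7/3)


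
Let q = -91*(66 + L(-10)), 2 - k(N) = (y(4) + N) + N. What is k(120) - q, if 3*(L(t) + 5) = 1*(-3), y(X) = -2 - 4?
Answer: 5228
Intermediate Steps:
y(X) = -6
L(t) = -6 (L(t) = -5 + (1*(-3))/3 = -5 + (1/3)*(-3) = -5 - 1 = -6)
k(N) = 8 - 2*N (k(N) = 2 - ((-6 + N) + N) = 2 - (-6 + 2*N) = 2 + (6 - 2*N) = 8 - 2*N)
q = -5460 (q = -91*(66 - 6) = -91*60 = -5460)
k(120) - q = (8 - 2*120) - 1*(-5460) = (8 - 240) + 5460 = -232 + 5460 = 5228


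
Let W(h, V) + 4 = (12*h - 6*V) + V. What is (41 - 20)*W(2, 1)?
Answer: 315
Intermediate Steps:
W(h, V) = -4 - 5*V + 12*h (W(h, V) = -4 + ((12*h - 6*V) + V) = -4 + ((-6*V + 12*h) + V) = -4 + (-5*V + 12*h) = -4 - 5*V + 12*h)
(41 - 20)*W(2, 1) = (41 - 20)*(-4 - 5*1 + 12*2) = 21*(-4 - 5 + 24) = 21*15 = 315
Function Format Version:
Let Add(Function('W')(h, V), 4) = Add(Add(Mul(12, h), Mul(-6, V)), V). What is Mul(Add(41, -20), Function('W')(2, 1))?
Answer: 315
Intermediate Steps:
Function('W')(h, V) = Add(-4, Mul(-5, V), Mul(12, h)) (Function('W')(h, V) = Add(-4, Add(Add(Mul(12, h), Mul(-6, V)), V)) = Add(-4, Add(Add(Mul(-6, V), Mul(12, h)), V)) = Add(-4, Add(Mul(-5, V), Mul(12, h))) = Add(-4, Mul(-5, V), Mul(12, h)))
Mul(Add(41, -20), Function('W')(2, 1)) = Mul(Add(41, -20), Add(-4, Mul(-5, 1), Mul(12, 2))) = Mul(21, Add(-4, -5, 24)) = Mul(21, 15) = 315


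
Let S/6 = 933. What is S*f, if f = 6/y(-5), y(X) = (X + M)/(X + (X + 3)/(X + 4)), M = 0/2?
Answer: 100764/5 ≈ 20153.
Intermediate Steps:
M = 0 (M = 0*(½) = 0)
y(X) = X/(X + (3 + X)/(4 + X)) (y(X) = (X + 0)/(X + (X + 3)/(X + 4)) = X/(X + (3 + X)/(4 + X)))
S = 5598 (S = 6*933 = 5598)
f = 18/5 (f = 6/((-5*(4 - 5)/(3 + (-5)² + 5*(-5)))) = 6/((-5*(-1)/(3 + 25 - 25))) = 6/((-5*(-1)/3)) = 6/((-5*⅓*(-1))) = 6/(5/3) = 6*(⅗) = 18/5 ≈ 3.6000)
S*f = 5598*(18/5) = 100764/5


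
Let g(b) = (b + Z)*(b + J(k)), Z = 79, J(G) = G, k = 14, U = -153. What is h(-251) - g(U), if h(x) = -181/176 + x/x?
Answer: -1810341/176 ≈ -10286.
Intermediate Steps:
g(b) = (14 + b)*(79 + b) (g(b) = (b + 79)*(b + 14) = (79 + b)*(14 + b) = (14 + b)*(79 + b))
h(x) = -5/176 (h(x) = -181*1/176 + 1 = -181/176 + 1 = -5/176)
h(-251) - g(U) = -5/176 - (1106 + (-153)² + 93*(-153)) = -5/176 - (1106 + 23409 - 14229) = -5/176 - 1*10286 = -5/176 - 10286 = -1810341/176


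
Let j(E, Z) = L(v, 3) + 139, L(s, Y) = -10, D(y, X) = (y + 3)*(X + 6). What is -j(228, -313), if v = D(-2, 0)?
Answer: -129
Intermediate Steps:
D(y, X) = (3 + y)*(6 + X)
v = 6 (v = 18 + 3*0 + 6*(-2) + 0*(-2) = 18 + 0 - 12 + 0 = 6)
j(E, Z) = 129 (j(E, Z) = -10 + 139 = 129)
-j(228, -313) = -1*129 = -129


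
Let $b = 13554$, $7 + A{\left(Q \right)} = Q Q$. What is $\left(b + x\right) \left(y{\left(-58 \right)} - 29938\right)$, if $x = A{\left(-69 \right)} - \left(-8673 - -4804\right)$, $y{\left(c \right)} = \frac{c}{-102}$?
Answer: $- \frac{33860043193}{51} \approx -6.6392 \cdot 10^{8}$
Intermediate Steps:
$y{\left(c \right)} = - \frac{c}{102}$ ($y{\left(c \right)} = c \left(- \frac{1}{102}\right) = - \frac{c}{102}$)
$A{\left(Q \right)} = -7 + Q^{2}$ ($A{\left(Q \right)} = -7 + Q Q = -7 + Q^{2}$)
$x = 8623$ ($x = \left(-7 + \left(-69\right)^{2}\right) - \left(-8673 - -4804\right) = \left(-7 + 4761\right) - \left(-8673 + 4804\right) = 4754 - -3869 = 4754 + 3869 = 8623$)
$\left(b + x\right) \left(y{\left(-58 \right)} - 29938\right) = \left(13554 + 8623\right) \left(\left(- \frac{1}{102}\right) \left(-58\right) - 29938\right) = 22177 \left(\frac{29}{51} - 29938\right) = 22177 \left(- \frac{1526809}{51}\right) = - \frac{33860043193}{51}$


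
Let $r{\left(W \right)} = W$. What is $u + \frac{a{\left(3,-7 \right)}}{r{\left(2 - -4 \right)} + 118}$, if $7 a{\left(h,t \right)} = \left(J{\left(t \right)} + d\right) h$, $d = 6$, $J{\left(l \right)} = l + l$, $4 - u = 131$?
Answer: $- \frac{27565}{217} \approx -127.03$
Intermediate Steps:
$u = -127$ ($u = 4 - 131 = -127$)
$J{\left(l \right)} = 2 l$
$a{\left(h,t \right)} = \frac{h \left(6 + 2 t\right)}{7}$ ($a{\left(h,t \right)} = \frac{\left(2 t + 6\right) h}{7} = \frac{\left(6 + 2 t\right) h}{7} = \frac{h \left(6 + 2 t\right)}{7}$)
$u + \frac{a{\left(3,-7 \right)}}{r{\left(2 - -4 \right)} + 118} = -127 + \frac{\frac{2}{7} \cdot 3 \left(3 - 7\right)}{\left(2 - -4\right) + 118} = -127 + \frac{\frac{2}{7} \cdot 3 \left(-4\right)}{\left(2 + 4\right) + 118} = -127 + \frac{1}{6 + 118} \left(- \frac{24}{7}\right) = -127 + \frac{1}{124} \left(- \frac{24}{7}\right) = -127 - \frac{6}{217} = - \frac{27565}{217}$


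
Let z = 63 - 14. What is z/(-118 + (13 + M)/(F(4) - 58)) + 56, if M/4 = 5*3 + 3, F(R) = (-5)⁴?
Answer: 3714193/66821 ≈ 55.584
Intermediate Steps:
F(R) = 625
M = 72 (M = 4*(5*3 + 3) = 4*(15 + 3) = 4*18 = 72)
z = 49
z/(-118 + (13 + M)/(F(4) - 58)) + 56 = 49/(-118 + (13 + 72)/(625 - 58)) + 56 = 49/(-118 + 85/567) + 56 = 49/(-66821/567) + 56 = 49*(-567/66821) + 56 = -27783/66821 + 56 = 3714193/66821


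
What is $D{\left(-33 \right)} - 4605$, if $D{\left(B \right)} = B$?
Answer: $-4638$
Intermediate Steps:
$D{\left(-33 \right)} - 4605 = -33 - 4605 = -4638$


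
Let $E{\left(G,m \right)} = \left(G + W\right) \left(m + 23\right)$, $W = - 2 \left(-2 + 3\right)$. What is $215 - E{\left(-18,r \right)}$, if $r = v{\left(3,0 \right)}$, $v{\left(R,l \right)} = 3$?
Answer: $735$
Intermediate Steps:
$r = 3$
$W = -2$ ($W = \left(-2\right) 1 = -2$)
$E{\left(G,m \right)} = \left(-2 + G\right) \left(23 + m\right)$ ($E{\left(G,m \right)} = \left(G - 2\right) \left(m + 23\right) = \left(-2 + G\right) \left(23 + m\right)$)
$215 - E{\left(-18,r \right)} = 215 - \left(-46 - 6 + 23 \left(-18\right) - 54\right) = 215 - \left(-46 - 6 - 414 - 54\right) = 215 - -520 = 215 + 520 = 735$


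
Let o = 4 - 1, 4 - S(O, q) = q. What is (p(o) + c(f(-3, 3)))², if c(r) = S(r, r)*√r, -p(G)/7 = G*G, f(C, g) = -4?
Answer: 3713 - 2016*I ≈ 3713.0 - 2016.0*I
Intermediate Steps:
S(O, q) = 4 - q
o = 3
p(G) = -7*G² (p(G) = -7*G*G = -7*G²)
c(r) = √r*(4 - r) (c(r) = (4 - r)*√r = √r*(4 - r))
(p(o) + c(f(-3, 3)))² = (-7*3² + √(-4)*(4 - 1*(-4)))² = (-7*9 + (2*I)*(4 + 4))² = (-63 + (2*I)*8)² = (-63 + 16*I)²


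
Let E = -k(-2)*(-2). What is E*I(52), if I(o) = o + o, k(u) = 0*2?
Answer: 0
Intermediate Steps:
k(u) = 0
I(o) = 2*o
E = 0 (E = -1*0*(-2) = 0*(-2) = 0)
E*I(52) = 0*(2*52) = 0*104 = 0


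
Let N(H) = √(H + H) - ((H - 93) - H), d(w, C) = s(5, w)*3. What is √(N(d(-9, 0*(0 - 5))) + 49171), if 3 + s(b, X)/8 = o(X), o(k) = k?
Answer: 2*√(12316 + 6*I) ≈ 221.96 + 0.054065*I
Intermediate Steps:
s(b, X) = -24 + 8*X
d(w, C) = -72 + 24*w (d(w, C) = (-24 + 8*w)*3 = -72 + 24*w)
N(H) = 93 + √2*√H (N(H) = √(2*H) - ((-93 + H) - H) = √2*√H - 1*(-93) = √2*√H + 93 = 93 + √2*√H)
√(N(d(-9, 0*(0 - 5))) + 49171) = √((93 + √2*√(-72 + 24*(-9))) + 49171) = √((93 + √2*√(-72 - 216)) + 49171) = √((93 + √2*√(-288)) + 49171) = √((93 + √2*(12*I*√2)) + 49171) = √((93 + 24*I) + 49171) = √(49264 + 24*I)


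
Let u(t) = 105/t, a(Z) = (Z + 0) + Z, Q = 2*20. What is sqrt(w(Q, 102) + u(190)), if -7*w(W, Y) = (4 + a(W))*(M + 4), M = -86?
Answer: 3*sqrt(157966)/38 ≈ 31.378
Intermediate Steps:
Q = 40
a(Z) = 2*Z (a(Z) = Z + Z = 2*Z)
w(W, Y) = 328/7 + 164*W/7 (w(W, Y) = -(4 + 2*W)*(-86 + 4)/7 = -(4 + 2*W)*(-82)/7 = -(-328 - 164*W)/7 = 328/7 + 164*W/7)
sqrt(w(Q, 102) + u(190)) = sqrt((328/7 + (164/7)*40) + 105/190) = sqrt((328/7 + 6560/7) + 105*(1/190)) = sqrt(984 + 21/38) = sqrt(37413/38) = 3*sqrt(157966)/38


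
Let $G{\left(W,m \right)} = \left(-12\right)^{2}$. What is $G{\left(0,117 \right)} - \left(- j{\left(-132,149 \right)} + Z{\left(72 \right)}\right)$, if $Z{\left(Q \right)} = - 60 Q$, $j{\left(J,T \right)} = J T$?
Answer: $-15204$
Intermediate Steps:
$G{\left(W,m \right)} = 144$
$G{\left(0,117 \right)} - \left(- j{\left(-132,149 \right)} + Z{\left(72 \right)}\right) = 144 - \left(19668 - 4320\right) = 144 - 15348 = -15204$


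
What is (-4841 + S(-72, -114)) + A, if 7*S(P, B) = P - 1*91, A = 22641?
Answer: 124437/7 ≈ 17777.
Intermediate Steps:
S(P, B) = -13 + P/7 (S(P, B) = (P - 1*91)/7 = (P - 91)/7 = (-91 + P)/7 = -13 + P/7)
(-4841 + S(-72, -114)) + A = (-4841 + (-13 + (⅐)*(-72))) + 22641 = (-4841 + (-13 - 72/7)) + 22641 = (-4841 - 163/7) + 22641 = -34050/7 + 22641 = 124437/7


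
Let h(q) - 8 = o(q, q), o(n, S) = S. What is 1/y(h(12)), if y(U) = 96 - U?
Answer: 1/76 ≈ 0.013158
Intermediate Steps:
h(q) = 8 + q
1/y(h(12)) = 1/(96 - (8 + 12)) = 1/(96 - 1*20) = 1/(96 - 20) = 1/76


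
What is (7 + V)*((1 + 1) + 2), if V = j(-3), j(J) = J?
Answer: 16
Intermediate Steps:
V = -3
(7 + V)*((1 + 1) + 2) = (7 - 3)*((1 + 1) + 2) = 4*(2 + 2) = 4*4 = 16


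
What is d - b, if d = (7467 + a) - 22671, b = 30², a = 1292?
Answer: -14812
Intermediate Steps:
b = 900
d = -13912 (d = (7467 + 1292) - 22671 = 8759 - 22671 = -13912)
d - b = -13912 - 1*900 = -13912 - 900 = -14812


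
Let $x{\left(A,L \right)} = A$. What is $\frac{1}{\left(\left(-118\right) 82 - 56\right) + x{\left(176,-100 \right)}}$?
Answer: $- \frac{1}{9556} \approx -0.00010465$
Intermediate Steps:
$\frac{1}{\left(\left(-118\right) 82 - 56\right) + x{\left(176,-100 \right)}} = \frac{1}{\left(\left(-118\right) 82 - 56\right) + 176} = \frac{1}{\left(-9676 - 56\right) + 176} = \frac{1}{-9732 + 176} = \frac{1}{-9556} = - \frac{1}{9556}$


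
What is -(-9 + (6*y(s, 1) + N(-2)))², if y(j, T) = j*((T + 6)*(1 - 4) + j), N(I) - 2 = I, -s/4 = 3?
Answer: -5602689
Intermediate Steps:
s = -12 (s = -4*3 = -12)
N(I) = 2 + I
y(j, T) = j*(-18 + j - 3*T) (y(j, T) = j*((6 + T)*(-3) + j) = j*((-18 - 3*T) + j) = j*(-18 + j - 3*T))
-(-9 + (6*y(s, 1) + N(-2)))² = -(-9 + (6*(-12*(-18 - 12 - 3*1)) + (2 - 2)))² = -(-9 + (6*(-12*(-18 - 12 - 3)) + 0))² = -(-9 + (6*(-12*(-33)) + 0))² = -(-9 + (6*396 + 0))² = -(-9 + (2376 + 0))² = -(-9 + 2376)² = -1*2367² = -1*5602689 = -5602689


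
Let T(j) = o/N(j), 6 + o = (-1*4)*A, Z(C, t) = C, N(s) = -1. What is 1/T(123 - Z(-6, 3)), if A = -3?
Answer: -1/6 ≈ -0.16667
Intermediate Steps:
o = 6 (o = -6 - 1*4*(-3) = -6 - 4*(-3) = -6 + 12 = 6)
T(j) = -6 (T(j) = 6/(-1) = 6*(-1) = -6)
1/T(123 - Z(-6, 3)) = 1/(-6) = -1/6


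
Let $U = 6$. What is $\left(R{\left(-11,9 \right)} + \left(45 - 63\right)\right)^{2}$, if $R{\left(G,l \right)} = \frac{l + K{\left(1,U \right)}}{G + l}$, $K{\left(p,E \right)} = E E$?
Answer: $\frac{6561}{4} \approx 1640.3$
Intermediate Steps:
$K{\left(p,E \right)} = E^{2}$
$R{\left(G,l \right)} = \frac{36 + l}{G + l}$ ($R{\left(G,l \right)} = \frac{l + 6^{2}}{G + l} = \frac{l + 36}{G + l} = \frac{36 + l}{G + l}$)
$\left(R{\left(-11,9 \right)} + \left(45 - 63\right)\right)^{2} = \left(\frac{36 + 9}{-11 + 9} + \left(45 - 63\right)\right)^{2} = \left(\frac{1}{-2} \cdot 45 - 18\right)^{2} = \left(\left(- \frac{1}{2}\right) 45 - 18\right)^{2} = \left(- \frac{45}{2} - 18\right)^{2} = \left(- \frac{81}{2}\right)^{2} = \frac{6561}{4}$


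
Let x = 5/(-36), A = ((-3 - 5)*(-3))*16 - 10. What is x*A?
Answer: -935/18 ≈ -51.944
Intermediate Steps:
A = 374 (A = -8*(-3)*16 - 10 = 24*16 - 10 = 384 - 10 = 374)
x = -5/36 (x = 5*(-1/36) = -5/36 ≈ -0.13889)
x*A = -5/36*374 = -935/18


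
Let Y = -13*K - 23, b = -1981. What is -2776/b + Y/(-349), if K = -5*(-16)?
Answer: 3074627/691369 ≈ 4.4472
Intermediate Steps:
K = 80
Y = -1063 (Y = -13*80 - 23 = -1040 - 23 = -1063)
-2776/b + Y/(-349) = -2776/(-1981) - 1063/(-349) = -2776*(-1/1981) - 1063*(-1/349) = 2776/1981 + 1063/349 = 3074627/691369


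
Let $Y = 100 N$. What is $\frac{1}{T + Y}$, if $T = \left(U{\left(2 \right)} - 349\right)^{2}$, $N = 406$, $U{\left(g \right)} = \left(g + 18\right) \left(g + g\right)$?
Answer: $\frac{1}{112961} \approx 8.8526 \cdot 10^{-6}$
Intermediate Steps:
$U{\left(g \right)} = 2 g \left(18 + g\right)$ ($U{\left(g \right)} = \left(18 + g\right) 2 g = 2 g \left(18 + g\right)$)
$Y = 40600$ ($Y = 100 \cdot 406 = 40600$)
$T = 72361$ ($T = \left(2 \cdot 2 \left(18 + 2\right) - 349\right)^{2} = \left(2 \cdot 2 \cdot 20 - 349\right)^{2} = \left(80 - 349\right)^{2} = \left(-269\right)^{2} = 72361$)
$\frac{1}{T + Y} = \frac{1}{72361 + 40600} = \frac{1}{112961}$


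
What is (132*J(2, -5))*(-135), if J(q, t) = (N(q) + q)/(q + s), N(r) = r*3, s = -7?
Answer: 28512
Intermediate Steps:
N(r) = 3*r
J(q, t) = 4*q/(-7 + q) (J(q, t) = (3*q + q)/(q - 7) = (4*q)/(-7 + q) = 4*q/(-7 + q))
(132*J(2, -5))*(-135) = (132*(4*2/(-7 + 2)))*(-135) = (132*(4*2/(-5)))*(-135) = (132*(4*2*(-⅕)))*(-135) = (132*(-8/5))*(-135) = -1056/5*(-135) = 28512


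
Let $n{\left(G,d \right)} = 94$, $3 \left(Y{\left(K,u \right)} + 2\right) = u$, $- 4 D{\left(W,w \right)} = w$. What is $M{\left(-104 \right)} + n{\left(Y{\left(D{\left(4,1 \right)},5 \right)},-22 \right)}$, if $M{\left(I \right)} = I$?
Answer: $-10$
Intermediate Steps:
$D{\left(W,w \right)} = - \frac{w}{4}$
$Y{\left(K,u \right)} = -2 + \frac{u}{3}$
$M{\left(-104 \right)} + n{\left(Y{\left(D{\left(4,1 \right)},5 \right)},-22 \right)} = -104 + 94 = -10$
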